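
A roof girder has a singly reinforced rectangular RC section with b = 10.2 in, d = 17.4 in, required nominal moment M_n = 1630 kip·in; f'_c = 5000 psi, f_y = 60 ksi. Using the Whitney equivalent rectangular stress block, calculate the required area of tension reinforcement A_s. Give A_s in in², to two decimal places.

From M_n = 0.85 f'_c a b (d − a/2):
a = d − √(d² − 2M_n/(0.85 f'_c b)) = 17.4 − √(17.4² − 2 × 1630/(0.85 × 5 × 10.2)) = 2.315 in.
A_s = 0.85 f'_c a b / f_y = 0.85 × 5 × 2.315 × 10.2 / 60 = 1.673 in².

A_s ≈ 1.67 in²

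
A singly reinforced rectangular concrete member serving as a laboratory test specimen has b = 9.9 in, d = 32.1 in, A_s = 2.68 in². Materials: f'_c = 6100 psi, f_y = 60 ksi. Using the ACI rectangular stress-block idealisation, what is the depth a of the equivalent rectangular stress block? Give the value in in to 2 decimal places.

a ≈ 3.13 in

T = A_s f_y = 2.68 × 60 = 160.8 kips.
a = T/(0.85 f'_c b) = 160.8/(0.85 × 6.1 × 9.9) = 3.13 in.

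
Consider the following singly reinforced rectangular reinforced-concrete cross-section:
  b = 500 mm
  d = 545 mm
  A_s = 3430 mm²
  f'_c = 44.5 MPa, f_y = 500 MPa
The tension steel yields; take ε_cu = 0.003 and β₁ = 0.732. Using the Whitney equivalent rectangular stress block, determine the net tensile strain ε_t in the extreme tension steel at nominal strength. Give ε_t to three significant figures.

a = A_s f_y/(0.85 f'_c b) = 90.68 mm.
β₁ = 0.732, so c = a/β₁ = 90.68/0.732 = 123.88 mm.
From the linear strain diagram with ε_cu = 0.003: ε_t = 0.003 (d − c)/c = 0.003 × (545 − 123.88)/123.88 = 0.0102.
Since ε_t ≥ 0.005, the section is tension-controlled.

ε_t ≈ 0.0102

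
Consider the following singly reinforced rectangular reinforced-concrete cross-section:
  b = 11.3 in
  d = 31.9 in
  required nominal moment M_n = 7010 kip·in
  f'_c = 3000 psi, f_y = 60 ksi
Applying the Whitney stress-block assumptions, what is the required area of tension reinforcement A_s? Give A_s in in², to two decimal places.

A_s ≈ 4.25 in²

From M_n = 0.85 f'_c a b (d − a/2):
a = d − √(d² − 2M_n/(0.85 f'_c b)) = 31.9 − √(31.9² − 2 × 7010/(0.85 × 3 × 11.3)) = 8.855 in.
A_s = 0.85 f'_c a b / f_y = 0.85 × 3 × 8.855 × 11.3 / 60 = 4.253 in².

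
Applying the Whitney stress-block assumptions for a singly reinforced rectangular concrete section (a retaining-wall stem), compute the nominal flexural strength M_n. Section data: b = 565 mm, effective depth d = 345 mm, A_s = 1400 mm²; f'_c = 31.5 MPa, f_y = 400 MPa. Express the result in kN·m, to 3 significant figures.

M_n ≈ 183 kN·m

T = A_s f_y = 1400 × 400 = 560000 N = 560 kN.
From C = T: a = T/(0.85 f'_c b) = 560000/(0.85 × 31.5 × 565) = 37.02 mm.
M_n = T(d − a/2) = 560 kN × (345 − 18.51) mm = 182.83 kN·m.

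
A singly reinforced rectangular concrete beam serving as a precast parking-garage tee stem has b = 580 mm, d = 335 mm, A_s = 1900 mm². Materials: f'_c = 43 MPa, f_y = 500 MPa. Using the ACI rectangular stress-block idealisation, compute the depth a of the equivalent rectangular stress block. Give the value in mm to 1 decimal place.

T = A_s f_y = 1900 × 500 = 950000 N = 950 kN.
Setting C = 0.85 f'_c a b equal to T: a = 950000/(0.85 × 43 × 580) = 44.8 mm.

a ≈ 44.8 mm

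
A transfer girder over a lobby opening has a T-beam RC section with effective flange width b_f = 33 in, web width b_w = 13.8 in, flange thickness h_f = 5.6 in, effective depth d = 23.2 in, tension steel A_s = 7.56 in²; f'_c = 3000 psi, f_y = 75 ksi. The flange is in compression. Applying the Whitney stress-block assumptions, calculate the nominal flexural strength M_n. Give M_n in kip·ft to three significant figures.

Tension: T = A_s f_y = 7.56 × 75 = 567 kips.
Try a within the flange: a = T/(0.85 f'_c b_f) = 567/(0.85 × 3 × 33) = 6.738 in.
a = 6.738 > h_f = 5.6 in: the block extends into the web. Split into flange-overhang and web parts.
C_f = 0.85 f'_c (b_f − b_w) h_f = 0.85 × 3 × (33 − 13.8) × 5.6 = 274.2 kips.
Remaining web compression depth: a_w = (T − C_f)/(0.85 f'_c b_w) = (567 − 274.2)/(0.85 × 3 × 13.8) = 8.321 in.
M_n = C_f(d − h_f/2) + (T − C_f)(d − a_w/2) = 274.2 × (23.2 − 2.8) + 292.8 × (23.2 − 4.1605) = 5593.7 + 5574.8 = 11168.5 kip·in.
M_n = 11168.5/12 = 930.71 kip·ft.

M_n ≈ 931 kip·ft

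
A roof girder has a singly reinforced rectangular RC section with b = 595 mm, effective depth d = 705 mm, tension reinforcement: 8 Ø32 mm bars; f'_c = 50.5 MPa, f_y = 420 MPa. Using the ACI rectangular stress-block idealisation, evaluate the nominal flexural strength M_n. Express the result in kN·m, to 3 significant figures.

A_s = 8 × 804 = 6432 mm².
T = A_s f_y = 6432 × 420 = 2701440 N = 2701.44 kN.
From C = T: a = T/(0.85 f'_c b) = 2701440/(0.85 × 50.5 × 595) = 105.77 mm.
M_n = T(d − a/2) = 2701.44 kN × (705 − 52.885) mm = 1761.65 kN·m.

M_n ≈ 1760 kN·m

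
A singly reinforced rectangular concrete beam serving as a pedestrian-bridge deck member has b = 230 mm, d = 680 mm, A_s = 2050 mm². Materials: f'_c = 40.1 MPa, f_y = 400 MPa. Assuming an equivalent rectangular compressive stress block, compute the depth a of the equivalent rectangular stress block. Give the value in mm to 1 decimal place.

T = A_s f_y = 2050 × 400 = 820000 N = 820 kN.
Setting C = 0.85 f'_c a b equal to T: a = 820000/(0.85 × 40.1 × 230) = 104.6 mm.

a ≈ 104.6 mm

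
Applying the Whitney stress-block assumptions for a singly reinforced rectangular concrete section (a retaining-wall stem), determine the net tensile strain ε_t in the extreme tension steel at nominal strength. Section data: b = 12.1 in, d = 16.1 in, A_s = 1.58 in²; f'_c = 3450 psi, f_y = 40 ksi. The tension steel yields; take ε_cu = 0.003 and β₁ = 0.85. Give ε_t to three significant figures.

ε_t ≈ 0.0201

a = A_s f_y/(0.85 f'_c b) = 1.781 in.
β₁ = 0.85, so c = a/β₁ = 1.781/0.85 = 2.095 in.
From the linear strain diagram with ε_cu = 0.003: ε_t = 0.003 (d − c)/c = 0.003 × (16.1 − 2.095)/2.095 = 0.0201.
Since ε_t ≥ 0.005, the section is tension-controlled.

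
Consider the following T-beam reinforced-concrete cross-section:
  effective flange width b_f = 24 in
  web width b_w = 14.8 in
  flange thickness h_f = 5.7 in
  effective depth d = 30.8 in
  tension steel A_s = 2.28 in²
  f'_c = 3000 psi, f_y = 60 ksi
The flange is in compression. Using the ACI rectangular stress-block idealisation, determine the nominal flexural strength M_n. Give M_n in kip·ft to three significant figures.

Tension: T = A_s f_y = 2.28 × 60 = 136.8 kips.
Try a within the flange: a = T/(0.85 f'_c b_f) = 136.8/(0.85 × 3 × 24) = 2.235 in.
Since a = 2.235 ≤ h_f = 5.7 in, the stress block lies entirely in the flange; analyse as a rectangular beam of width b_f.
M_n = T(d − a/2) = 136.8 × (30.8 − 1.1175) = 4060.6 kip·in.
M_n = 4060.6/12 = 338.38 kip·ft.

M_n ≈ 338 kip·ft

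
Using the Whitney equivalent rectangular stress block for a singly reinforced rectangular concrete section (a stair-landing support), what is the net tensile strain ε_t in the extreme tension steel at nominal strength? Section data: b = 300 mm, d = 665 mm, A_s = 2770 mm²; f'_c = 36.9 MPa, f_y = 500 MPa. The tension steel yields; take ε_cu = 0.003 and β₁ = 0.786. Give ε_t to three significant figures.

a = A_s f_y/(0.85 f'_c b) = 147.19 mm.
β₁ = 0.786, so c = a/β₁ = 147.19/0.786 = 187.26 mm.
From the linear strain diagram with ε_cu = 0.003: ε_t = 0.003 (d − c)/c = 0.003 × (665 − 187.26)/187.26 = 0.00765.
Since ε_t ≥ 0.005, the section is tension-controlled.

ε_t ≈ 0.00765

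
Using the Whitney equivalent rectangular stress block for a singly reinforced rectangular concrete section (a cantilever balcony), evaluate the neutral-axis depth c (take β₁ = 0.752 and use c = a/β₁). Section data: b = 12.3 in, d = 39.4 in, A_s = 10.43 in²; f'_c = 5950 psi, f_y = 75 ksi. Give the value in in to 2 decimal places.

T = A_s f_y = 10.43 × 75 = 782.25 kips.
a = T/(0.85 f'_c b) = 782.25/(0.85 × 5.95 × 12.3) = 12.5749 in.
With β₁ = 0.752, c = a/β₁ = 12.5749/0.752 = 16.72 in.

c ≈ 16.72 in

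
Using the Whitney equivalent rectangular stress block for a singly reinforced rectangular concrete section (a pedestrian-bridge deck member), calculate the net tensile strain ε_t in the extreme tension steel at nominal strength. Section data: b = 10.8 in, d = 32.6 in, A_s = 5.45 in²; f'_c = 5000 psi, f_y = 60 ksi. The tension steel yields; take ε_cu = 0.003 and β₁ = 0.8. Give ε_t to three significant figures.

ε_t ≈ 0.00798

a = A_s f_y/(0.85 f'_c b) = 7.124 in.
β₁ = 0.8, so c = a/β₁ = 7.124/0.8 = 8.905 in.
From the linear strain diagram with ε_cu = 0.003: ε_t = 0.003 (d − c)/c = 0.003 × (32.6 − 8.905)/8.905 = 0.00798.
Since ε_t ≥ 0.005, the section is tension-controlled.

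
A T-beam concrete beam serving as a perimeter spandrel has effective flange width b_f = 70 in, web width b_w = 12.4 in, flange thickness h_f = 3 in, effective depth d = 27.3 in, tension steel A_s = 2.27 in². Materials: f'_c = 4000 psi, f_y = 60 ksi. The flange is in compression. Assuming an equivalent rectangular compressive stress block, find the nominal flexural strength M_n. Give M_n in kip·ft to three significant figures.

Tension: T = A_s f_y = 2.27 × 60 = 136.2 kips.
Try a within the flange: a = T/(0.85 f'_c b_f) = 136.2/(0.85 × 4 × 70) = 0.572 in.
Since a = 0.572 ≤ h_f = 3 in, the stress block lies entirely in the flange; analyse as a rectangular beam of width b_f.
M_n = T(d − a/2) = 136.2 × (27.3 − 0.286) = 3679.3 kip·in.
M_n = 3679.3/12 = 306.61 kip·ft.

M_n ≈ 307 kip·ft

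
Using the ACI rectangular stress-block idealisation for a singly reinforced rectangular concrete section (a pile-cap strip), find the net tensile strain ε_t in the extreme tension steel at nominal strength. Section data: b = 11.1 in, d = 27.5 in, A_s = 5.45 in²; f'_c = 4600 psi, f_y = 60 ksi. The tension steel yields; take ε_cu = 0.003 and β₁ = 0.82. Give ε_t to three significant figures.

ε_t ≈ 0.00598

a = A_s f_y/(0.85 f'_c b) = 7.534 in.
β₁ = 0.82, so c = a/β₁ = 7.534/0.82 = 9.188 in.
From the linear strain diagram with ε_cu = 0.003: ε_t = 0.003 (d − c)/c = 0.003 × (27.5 − 9.188)/9.188 = 0.00598.
Since ε_t ≥ 0.005, the section is tension-controlled.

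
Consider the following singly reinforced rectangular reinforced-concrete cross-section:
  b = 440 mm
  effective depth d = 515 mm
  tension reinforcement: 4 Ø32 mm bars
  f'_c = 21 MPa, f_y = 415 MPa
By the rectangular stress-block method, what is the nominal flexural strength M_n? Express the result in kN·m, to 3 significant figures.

A_s = 4 × 804 = 3216 mm².
T = A_s f_y = 3216 × 415 = 1334640 N = 1334.64 kN.
From C = T: a = T/(0.85 f'_c b) = 1334640/(0.85 × 21 × 440) = 169.93 mm.
M_n = T(d − a/2) = 1334.64 kN × (515 − 84.965) mm = 573.94 kN·m.

M_n ≈ 574 kN·m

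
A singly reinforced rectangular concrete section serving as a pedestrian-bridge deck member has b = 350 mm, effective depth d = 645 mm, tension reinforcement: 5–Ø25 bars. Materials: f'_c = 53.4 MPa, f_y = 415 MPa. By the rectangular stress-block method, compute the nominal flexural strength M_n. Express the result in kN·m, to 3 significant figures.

M_n ≈ 624 kN·m

A_s = 5 × 491 = 2455 mm².
T = A_s f_y = 2455 × 415 = 1018825 N = 1018.825 kN.
From C = T: a = T/(0.85 f'_c b) = 1018825/(0.85 × 53.4 × 350) = 64.13 mm.
M_n = T(d − a/2) = 1018.825 kN × (645 − 32.065) mm = 624.47 kN·m.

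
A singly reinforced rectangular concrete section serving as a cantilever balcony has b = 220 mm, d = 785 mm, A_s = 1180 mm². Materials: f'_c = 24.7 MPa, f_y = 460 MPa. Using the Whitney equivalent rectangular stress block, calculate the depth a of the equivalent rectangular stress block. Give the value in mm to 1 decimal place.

a ≈ 117.5 mm

T = A_s f_y = 1180 × 460 = 542800 N = 542.8 kN.
Setting C = 0.85 f'_c a b equal to T: a = 542800/(0.85 × 24.7 × 220) = 117.5 mm.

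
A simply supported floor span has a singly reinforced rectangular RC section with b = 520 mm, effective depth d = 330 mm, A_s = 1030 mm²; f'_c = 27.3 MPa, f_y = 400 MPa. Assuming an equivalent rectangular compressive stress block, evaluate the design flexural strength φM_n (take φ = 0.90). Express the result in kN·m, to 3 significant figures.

T = A_s f_y = 1030 × 400 = 412000 N = 412 kN.
From C = T: a = T/(0.85 f'_c b) = 412000/(0.85 × 27.3 × 520) = 34.14 mm.
M_n = T(d − a/2) = 412 kN × (330 − 17.07) mm = 128.93 kN·m.
φM_n = 0.90 × 128.93 = 116.04 kN·m.

φM_n ≈ 116 kN·m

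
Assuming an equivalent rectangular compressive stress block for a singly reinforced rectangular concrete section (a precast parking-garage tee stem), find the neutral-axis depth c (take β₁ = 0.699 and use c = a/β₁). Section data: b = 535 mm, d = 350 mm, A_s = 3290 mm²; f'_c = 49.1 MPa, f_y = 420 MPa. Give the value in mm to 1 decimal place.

T = A_s f_y = 3290 × 420 = 1381800 N = 1381.8 kN.
Setting C = 0.85 f'_c a b equal to T: a = 1381800/(0.85 × 49.1 × 535) = 61.886 mm.
With β₁ = 0.699, c = a/β₁ = 61.886/0.699 = 88.5 mm.

c ≈ 88.5 mm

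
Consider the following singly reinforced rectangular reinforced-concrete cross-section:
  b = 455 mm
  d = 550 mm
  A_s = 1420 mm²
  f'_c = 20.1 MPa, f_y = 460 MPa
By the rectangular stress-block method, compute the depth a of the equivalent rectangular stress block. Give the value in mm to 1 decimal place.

a ≈ 84.0 mm

T = A_s f_y = 1420 × 460 = 653200 N = 653.2 kN.
Setting C = 0.85 f'_c a b equal to T: a = 653200/(0.85 × 20.1 × 455) = 84.0 mm.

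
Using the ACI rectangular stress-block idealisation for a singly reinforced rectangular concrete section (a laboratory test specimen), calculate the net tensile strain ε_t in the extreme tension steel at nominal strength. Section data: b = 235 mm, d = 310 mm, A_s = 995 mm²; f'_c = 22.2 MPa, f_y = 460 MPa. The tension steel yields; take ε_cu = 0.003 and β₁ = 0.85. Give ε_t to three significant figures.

ε_t ≈ 0.00466

a = A_s f_y/(0.85 f'_c b) = 103.21 mm.
β₁ = 0.85, so c = a/β₁ = 103.21/0.85 = 121.42 mm.
From the linear strain diagram with ε_cu = 0.003: ε_t = 0.003 (d − c)/c = 0.003 × (310 − 121.42)/121.42 = 0.00466.
ε_t is between 0.004 and 0.005 — transition zone.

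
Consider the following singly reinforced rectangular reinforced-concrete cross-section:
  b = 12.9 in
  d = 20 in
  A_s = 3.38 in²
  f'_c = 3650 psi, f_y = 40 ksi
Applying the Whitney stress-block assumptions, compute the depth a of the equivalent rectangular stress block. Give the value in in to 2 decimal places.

T = A_s f_y = 3.38 × 40 = 135.2 kips.
a = T/(0.85 f'_c b) = 135.2/(0.85 × 3.65 × 12.9) = 3.38 in.

a ≈ 3.38 in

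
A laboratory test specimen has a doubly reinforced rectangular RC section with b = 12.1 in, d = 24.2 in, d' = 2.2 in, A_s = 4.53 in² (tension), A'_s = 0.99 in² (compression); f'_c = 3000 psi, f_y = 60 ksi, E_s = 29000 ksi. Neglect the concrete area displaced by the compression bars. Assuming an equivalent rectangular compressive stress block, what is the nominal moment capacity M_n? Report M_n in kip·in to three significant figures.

M_n ≈ 5720 kip·in

Assume both steels yield.
a = (A_s − A'_s) f_y/(0.85 f'_c b) = (4.53 − 0.99) × 60/(0.85 × 3 × 12.1) = 6.884 in.
c = a/β₁ = 6.884/0.85 = 8.099 in; ε'_s = 0.003(c − d')/c = 0.0022 ≥ ε_y = 0.0021, so the compression steel yields.
M_n = (A_s − A'_s) f_y (d − a/2) + A'_s f_y (d − d') = 212.4 × (24.2 − 3.442) + 59.4 × (24.2 − 2.2) = 4409.0 + 1306.8 = 5715.8 kip·in.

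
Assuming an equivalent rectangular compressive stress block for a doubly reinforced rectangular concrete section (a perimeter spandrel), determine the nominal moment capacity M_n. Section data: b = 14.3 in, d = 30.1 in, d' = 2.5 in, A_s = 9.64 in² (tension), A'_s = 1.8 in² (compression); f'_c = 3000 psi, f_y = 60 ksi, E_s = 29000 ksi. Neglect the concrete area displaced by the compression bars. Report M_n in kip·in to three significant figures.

M_n ≈ 14100 kip·in

Assume both steels yield.
a = (A_s − A'_s) f_y/(0.85 f'_c b) = (9.64 − 1.8) × 60/(0.85 × 3 × 14.3) = 12.900 in.
c = a/β₁ = 12.900/0.85 = 15.176 in; ε'_s = 0.003(c − d')/c = 0.0025 ≥ ε_y = 0.0021, so the compression steel yields.
M_n = (A_s − A'_s) f_y (d − a/2) + A'_s f_y (d − d') = 470.4 × (30.1 − 6.45) + 108 × (30.1 − 2.5) = 11125.0 + 2980.8 = 14105.8 kip·in.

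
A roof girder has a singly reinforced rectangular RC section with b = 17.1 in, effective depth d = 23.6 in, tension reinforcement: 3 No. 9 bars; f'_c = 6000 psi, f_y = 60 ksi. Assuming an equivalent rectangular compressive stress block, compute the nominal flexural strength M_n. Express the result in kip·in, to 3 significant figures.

M_n ≈ 4060 kip·in

A_s = 3 × 1 = 3 in².
T = A_s f_y = 3 × 60 = 180 kips.
a = T/(0.85 f'_c b) = 180/(0.85 × 6 × 17.1) = 2.064 in.
M_n = T(d − a/2) = 180 × (23.6 − 1.032) = 4062.2 kip·in.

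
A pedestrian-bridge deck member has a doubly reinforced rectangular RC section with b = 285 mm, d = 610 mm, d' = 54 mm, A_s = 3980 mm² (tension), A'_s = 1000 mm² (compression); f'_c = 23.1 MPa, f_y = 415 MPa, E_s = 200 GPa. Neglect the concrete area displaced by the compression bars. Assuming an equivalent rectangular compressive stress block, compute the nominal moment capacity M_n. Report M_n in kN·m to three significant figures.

M_n ≈ 848 kN·m

Assume both tension and compression steel yield.
Net tension couple steel: A_s − A'_s = 2980 mm².
a = (A_s − A'_s) f_y / (0.85 f'_c b) = 1236700/(0.85 × 23.1 × 285) = 221.00 mm.
c = a/β₁ = 221.00/0.85 = 260.00 mm; ε'_s = 0.003(c − d')/c = 0.0024 ≥ f_y/E_s = 0.0021, so compression steel does yield.
M_n = (A_s − A'_s) f_y (d − a/2) + A'_s f_y (d − d') = [1236700 × (610 − 110.5) + 415000 × (610 − 54)] × 10⁻⁶ = 617.73 + 230.74 = 848.47 kN·m.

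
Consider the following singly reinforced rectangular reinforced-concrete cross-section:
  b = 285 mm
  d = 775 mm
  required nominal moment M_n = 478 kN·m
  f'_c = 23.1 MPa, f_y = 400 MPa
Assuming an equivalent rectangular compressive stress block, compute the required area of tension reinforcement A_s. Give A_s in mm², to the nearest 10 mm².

With M_n = 0.85 f'_c a b (d − a/2), solve the quadratic for a:
a = d − √(d² − 2M_n/(0.85 f'_c b)) = 775 − √(775² − 2 × 478×10⁶/(0.85 × 23.1 × 285)) = 119.42 mm.
A_s = 0.85 f'_c a b / f_y = 0.85 × 23.1 × 119.42 × 285 / 400 = 1670.7 mm².

A_s ≈ 1670 mm²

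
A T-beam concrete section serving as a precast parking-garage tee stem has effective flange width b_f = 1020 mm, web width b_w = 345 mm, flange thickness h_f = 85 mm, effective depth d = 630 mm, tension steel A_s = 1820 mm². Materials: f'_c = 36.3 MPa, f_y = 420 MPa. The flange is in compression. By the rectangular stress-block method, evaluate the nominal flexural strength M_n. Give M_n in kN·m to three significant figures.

Tension: T = A_s f_y = 1820 × 420 = 764400 N.
Try a within the flange: a = T/(0.85 f'_c b_f) = 764400/(0.85 × 36.3 × 1020) = 24.29 mm.
Since a = 24.29 ≤ h_f = 85 mm, the stress block lies entirely in the flange; analyse as a rectangular beam of width b_f.
M_n = T(d − a/2) = 764400 × (630 − 12.145) = 472.29 × 10⁶ N·mm.
M_n = 472.29 kN·m.

M_n ≈ 472 kN·m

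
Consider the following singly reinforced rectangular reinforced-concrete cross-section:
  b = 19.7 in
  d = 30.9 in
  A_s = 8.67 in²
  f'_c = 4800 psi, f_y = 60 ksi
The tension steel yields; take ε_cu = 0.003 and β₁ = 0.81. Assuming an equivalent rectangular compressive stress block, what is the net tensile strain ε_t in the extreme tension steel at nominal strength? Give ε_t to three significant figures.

a = A_s f_y/(0.85 f'_c b) = 6.472 in.
β₁ = 0.81, so c = a/β₁ = 6.472/0.81 = 7.990 in.
From the linear strain diagram with ε_cu = 0.003: ε_t = 0.003 (d − c)/c = 0.003 × (30.9 − 7.990)/7.990 = 0.00860.
Since ε_t ≥ 0.005, the section is tension-controlled.

ε_t ≈ 0.00860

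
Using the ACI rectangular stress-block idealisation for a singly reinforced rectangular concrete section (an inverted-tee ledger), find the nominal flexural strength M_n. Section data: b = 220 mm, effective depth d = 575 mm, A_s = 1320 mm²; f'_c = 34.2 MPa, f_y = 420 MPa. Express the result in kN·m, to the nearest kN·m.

M_n ≈ 295 kN·m

T = A_s f_y = 1320 × 420 = 554400 N = 554.4 kN.
From C = T: a = T/(0.85 f'_c b) = 554400/(0.85 × 34.2 × 220) = 86.69 mm.
M_n = T(d − a/2) = 554.4 kN × (575 − 43.345) mm = 294.75 kN·m.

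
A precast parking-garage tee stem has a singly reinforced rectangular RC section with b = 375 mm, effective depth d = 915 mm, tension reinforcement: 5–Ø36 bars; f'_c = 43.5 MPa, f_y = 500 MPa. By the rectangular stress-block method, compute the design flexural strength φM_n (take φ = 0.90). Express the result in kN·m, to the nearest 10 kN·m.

φM_n ≈ 1890 kN·m

A_s = 5 × 1018 = 5090 mm².
T = A_s f_y = 5090 × 500 = 2545000 N = 2545 kN.
From C = T: a = T/(0.85 f'_c b) = 2545000/(0.85 × 43.5 × 375) = 183.55 mm.
M_n = T(d − a/2) = 2545 kN × (915 − 91.775) mm = 2095.11 kN·m.
φM_n = 0.90 × 2095.11 = 1885.60 kN·m.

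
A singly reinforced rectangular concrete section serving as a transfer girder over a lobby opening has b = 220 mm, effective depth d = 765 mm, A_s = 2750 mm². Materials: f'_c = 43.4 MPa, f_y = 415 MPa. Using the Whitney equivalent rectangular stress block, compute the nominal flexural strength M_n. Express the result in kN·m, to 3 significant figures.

M_n ≈ 793 kN·m

T = A_s f_y = 2750 × 415 = 1141250 N = 1141.25 kN.
From C = T: a = T/(0.85 f'_c b) = 1141250/(0.85 × 43.4 × 220) = 140.62 mm.
M_n = T(d − a/2) = 1141.25 kN × (765 − 70.31) mm = 792.81 kN·m.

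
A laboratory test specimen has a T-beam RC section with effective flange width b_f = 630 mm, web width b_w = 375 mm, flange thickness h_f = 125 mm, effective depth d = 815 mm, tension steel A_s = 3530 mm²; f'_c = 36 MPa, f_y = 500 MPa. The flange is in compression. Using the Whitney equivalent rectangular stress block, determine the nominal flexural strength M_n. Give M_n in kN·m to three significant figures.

M_n ≈ 1360 kN·m

Tension: T = A_s f_y = 3530 × 500 = 1765000 N.
Try a within the flange: a = T/(0.85 f'_c b_f) = 1765000/(0.85 × 36 × 630) = 91.56 mm.
Since a = 91.56 ≤ h_f = 125 mm, the stress block lies entirely in the flange; analyse as a rectangular beam of width b_f.
M_n = T(d − a/2) = 1765000 × (815 − 45.78) = 1357.67 × 10⁶ N·mm.
M_n = 1357.67 kN·m.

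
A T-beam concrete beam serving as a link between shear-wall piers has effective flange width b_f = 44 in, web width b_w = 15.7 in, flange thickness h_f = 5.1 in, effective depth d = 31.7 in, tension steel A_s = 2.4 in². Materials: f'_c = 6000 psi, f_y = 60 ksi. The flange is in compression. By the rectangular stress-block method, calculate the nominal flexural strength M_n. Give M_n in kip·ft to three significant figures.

M_n ≈ 377 kip·ft

Tension: T = A_s f_y = 2.4 × 60 = 144 kips.
Try a within the flange: a = T/(0.85 f'_c b_f) = 144/(0.85 × 6 × 44) = 0.642 in.
Since a = 0.642 ≤ h_f = 5.1 in, the stress block lies entirely in the flange; analyse as a rectangular beam of width b_f.
M_n = T(d − a/2) = 144 × (31.7 − 0.321) = 4518.6 kip·in.
M_n = 4518.6/12 = 376.55 kip·ft.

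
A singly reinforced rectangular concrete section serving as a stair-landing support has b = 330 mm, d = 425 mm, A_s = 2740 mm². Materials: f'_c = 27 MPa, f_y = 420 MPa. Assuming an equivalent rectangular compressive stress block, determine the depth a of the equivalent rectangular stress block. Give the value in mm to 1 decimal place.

a ≈ 152.0 mm

T = A_s f_y = 2740 × 420 = 1150800 N = 1150.8 kN.
Setting C = 0.85 f'_c a b equal to T: a = 1150800/(0.85 × 27 × 330) = 152.0 mm.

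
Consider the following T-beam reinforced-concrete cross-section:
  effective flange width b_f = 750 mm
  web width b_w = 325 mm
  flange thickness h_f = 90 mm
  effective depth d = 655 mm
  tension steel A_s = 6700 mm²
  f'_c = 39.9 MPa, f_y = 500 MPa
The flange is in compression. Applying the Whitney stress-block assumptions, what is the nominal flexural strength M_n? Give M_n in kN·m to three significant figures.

Tension: T = A_s f_y = 6700 × 500 = 3350000 N.
Try a within the flange: a = T/(0.85 f'_c b_f) = 3350000/(0.85 × 39.9 × 750) = 131.70 mm.
a = 131.70 > h_f = 90 mm: the block extends into the web. Split into flange-overhang and web parts.
C_f = 0.85 f'_c (b_f − b_w) h_f = 0.85 × 39.9 × (750 − 325) × 90 = 1297249 N.
Remaining web compression depth: a_w = (T − C_f)/(0.85 f'_c b_w) = (3350000 − 1297249)/(0.85 × 39.9 × 325) = 186.23 mm.
M_n = C_f(d − h_f/2) + (T − C_f)(d − a_w/2) = 1297249 × (655 − 45) + 2052751 × (655 − 93.115) = 791.32 + 1153.41 = 1944.73 × 10⁶ N·mm.
M_n = 1944.73 kN·m.

M_n ≈ 1940 kN·m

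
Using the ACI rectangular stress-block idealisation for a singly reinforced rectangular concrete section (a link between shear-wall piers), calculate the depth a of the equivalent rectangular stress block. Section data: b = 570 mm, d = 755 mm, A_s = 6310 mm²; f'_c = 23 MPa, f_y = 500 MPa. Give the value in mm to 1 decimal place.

a ≈ 283.1 mm

T = A_s f_y = 6310 × 500 = 3155000 N = 3155 kN.
Setting C = 0.85 f'_c a b equal to T: a = 3155000/(0.85 × 23 × 570) = 283.1 mm.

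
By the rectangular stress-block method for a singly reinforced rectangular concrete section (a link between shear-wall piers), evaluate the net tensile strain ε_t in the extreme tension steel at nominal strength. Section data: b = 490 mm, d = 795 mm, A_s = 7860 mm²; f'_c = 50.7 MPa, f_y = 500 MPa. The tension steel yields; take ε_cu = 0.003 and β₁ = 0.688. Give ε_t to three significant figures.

ε_t ≈ 0.00582

a = A_s f_y/(0.85 f'_c b) = 186.11 mm.
β₁ = 0.688, so c = a/β₁ = 186.11/0.688 = 270.51 mm.
From the linear strain diagram with ε_cu = 0.003: ε_t = 0.003 (d − c)/c = 0.003 × (795 − 270.51)/270.51 = 0.00582.
Since ε_t ≥ 0.005, the section is tension-controlled.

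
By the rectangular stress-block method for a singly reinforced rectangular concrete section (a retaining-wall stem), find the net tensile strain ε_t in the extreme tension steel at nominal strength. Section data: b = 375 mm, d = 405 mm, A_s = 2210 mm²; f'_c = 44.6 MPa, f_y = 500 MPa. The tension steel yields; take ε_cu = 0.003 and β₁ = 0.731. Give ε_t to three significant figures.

ε_t ≈ 0.00843

a = A_s f_y/(0.85 f'_c b) = 77.73 mm.
β₁ = 0.731, so c = a/β₁ = 77.73/0.731 = 106.33 mm.
From the linear strain diagram with ε_cu = 0.003: ε_t = 0.003 (d − c)/c = 0.003 × (405 − 106.33)/106.33 = 0.00843.
Since ε_t ≥ 0.005, the section is tension-controlled.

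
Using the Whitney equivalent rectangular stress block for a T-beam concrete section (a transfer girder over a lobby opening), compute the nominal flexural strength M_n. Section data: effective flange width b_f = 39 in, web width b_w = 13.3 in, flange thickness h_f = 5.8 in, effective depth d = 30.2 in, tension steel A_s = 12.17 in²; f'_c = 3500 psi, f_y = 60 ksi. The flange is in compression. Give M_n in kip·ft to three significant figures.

Tension: T = A_s f_y = 12.17 × 60 = 730.2 kips.
Try a within the flange: a = T/(0.85 f'_c b_f) = 730.2/(0.85 × 3.5 × 39) = 6.293 in.
a = 6.293 > h_f = 5.8 in: the block extends into the web. Split into flange-overhang and web parts.
C_f = 0.85 f'_c (b_f − b_w) h_f = 0.85 × 3.5 × (39 − 13.3) × 5.8 = 443.5 kips.
Remaining web compression depth: a_w = (T − C_f)/(0.85 f'_c b_w) = (730.2 − 443.5)/(0.85 × 3.5 × 13.3) = 7.246 in.
M_n = C_f(d − h_f/2) + (T − C_f)(d − a_w/2) = 443.5 × (30.2 − 2.9) + 286.7 × (30.2 − 3.623) = 12107.6 + 7619.6 = 19727.2 kip·in.
M_n = 19727.2/12 = 1643.93 kip·ft.

M_n ≈ 1640 kip·ft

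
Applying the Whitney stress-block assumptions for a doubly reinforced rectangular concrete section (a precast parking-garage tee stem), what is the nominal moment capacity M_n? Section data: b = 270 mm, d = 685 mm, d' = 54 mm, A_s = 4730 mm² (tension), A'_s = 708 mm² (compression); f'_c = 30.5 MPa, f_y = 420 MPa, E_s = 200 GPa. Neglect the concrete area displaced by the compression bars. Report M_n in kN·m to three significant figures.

Assume both tension and compression steel yield.
Net tension couple steel: A_s − A'_s = 4022 mm².
a = (A_s − A'_s) f_y / (0.85 f'_c b) = 1689240/(0.85 × 30.5 × 270) = 241.33 mm.
c = a/β₁ = 241.33/0.832 = 290.06 mm; ε'_s = 0.003(c − d')/c = 0.0024 ≥ f_y/E_s = 0.0021, so compression steel does yield.
M_n = (A_s − A'_s) f_y (d − a/2) + A'_s f_y (d − d') = [1689240 × (685 − 120.665) + 297360 × (685 − 54)] × 10⁻⁶ = 953.30 + 187.63 = 1140.93 kN·m.

M_n ≈ 1140 kN·m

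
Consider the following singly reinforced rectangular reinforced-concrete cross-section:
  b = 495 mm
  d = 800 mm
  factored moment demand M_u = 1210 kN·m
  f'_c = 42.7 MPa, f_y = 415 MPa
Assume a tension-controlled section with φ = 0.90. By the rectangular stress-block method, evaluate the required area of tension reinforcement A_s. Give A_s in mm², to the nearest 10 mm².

M_n = M_u/φ = 1210/0.90 = 1344.44 kN·m.
With M_n = 0.85 f'_c a b (d − a/2), solve the quadratic for a:
a = d − √(d² − 2M_n/(0.85 f'_c b)) = 800 − √(800² − 2 × 1344.44×10⁶/(0.85 × 42.7 × 495)) = 99.76 mm.
A_s = 0.85 f'_c a b / f_y = 0.85 × 42.7 × 99.76 × 495 / 415 = 4318.8 mm².

A_s ≈ 4320 mm²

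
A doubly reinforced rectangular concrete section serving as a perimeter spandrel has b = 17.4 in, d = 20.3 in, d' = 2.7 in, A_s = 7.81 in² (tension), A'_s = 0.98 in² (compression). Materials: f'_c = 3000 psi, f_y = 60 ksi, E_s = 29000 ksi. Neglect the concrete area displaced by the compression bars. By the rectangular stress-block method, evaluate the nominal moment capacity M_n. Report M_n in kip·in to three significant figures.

Assume both steels yield.
a = (A_s − A'_s) f_y/(0.85 f'_c b) = (7.81 − 0.98) × 60/(0.85 × 3 × 17.4) = 9.236 in.
c = a/β₁ = 9.236/0.85 = 10.866 in; ε'_s = 0.003(c − d')/c = 0.0023 ≥ ε_y = 0.0021, so the compression steel yields.
M_n = (A_s − A'_s) f_y (d − a/2) + A'_s f_y (d − d') = 409.8 × (20.3 − 4.618) + 58.8 × (20.3 − 2.7) = 6426.5 + 1034.9 = 7461.4 kip·in.

M_n ≈ 7460 kip·in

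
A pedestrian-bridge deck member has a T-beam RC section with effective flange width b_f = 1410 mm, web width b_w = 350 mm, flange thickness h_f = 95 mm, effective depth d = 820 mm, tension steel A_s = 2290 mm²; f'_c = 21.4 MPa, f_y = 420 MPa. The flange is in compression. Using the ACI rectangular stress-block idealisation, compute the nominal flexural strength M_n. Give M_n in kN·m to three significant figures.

M_n ≈ 771 kN·m

Tension: T = A_s f_y = 2290 × 420 = 961800 N.
Try a within the flange: a = T/(0.85 f'_c b_f) = 961800/(0.85 × 21.4 × 1410) = 37.50 mm.
Since a = 37.50 ≤ h_f = 95 mm, the stress block lies entirely in the flange; analyse as a rectangular beam of width b_f.
M_n = T(d − a/2) = 961800 × (820 − 18.75) = 770.64 × 10⁶ N·mm.
M_n = 770.64 kN·m.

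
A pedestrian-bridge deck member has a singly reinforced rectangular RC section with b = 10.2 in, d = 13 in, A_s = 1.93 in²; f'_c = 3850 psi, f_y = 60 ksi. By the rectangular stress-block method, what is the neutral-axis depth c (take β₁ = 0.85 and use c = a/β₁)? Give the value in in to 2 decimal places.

c ≈ 4.08 in

T = A_s f_y = 1.93 × 60 = 115.8 kips.
a = T/(0.85 f'_c b) = 115.8/(0.85 × 3.85 × 10.2) = 3.4692 in.
With β₁ = 0.85, c = a/β₁ = 3.4692/0.85 = 4.08 in.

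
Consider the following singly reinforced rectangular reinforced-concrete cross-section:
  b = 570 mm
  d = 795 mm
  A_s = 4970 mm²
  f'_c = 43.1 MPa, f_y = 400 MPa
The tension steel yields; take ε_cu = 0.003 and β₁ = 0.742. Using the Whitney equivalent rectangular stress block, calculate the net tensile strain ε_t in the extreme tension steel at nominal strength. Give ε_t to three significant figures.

ε_t ≈ 0.0156

a = A_s f_y/(0.85 f'_c b) = 95.20 mm.
β₁ = 0.742, so c = a/β₁ = 95.20/0.742 = 128.30 mm.
From the linear strain diagram with ε_cu = 0.003: ε_t = 0.003 (d − c)/c = 0.003 × (795 − 128.30)/128.30 = 0.0156.
Since ε_t ≥ 0.005, the section is tension-controlled.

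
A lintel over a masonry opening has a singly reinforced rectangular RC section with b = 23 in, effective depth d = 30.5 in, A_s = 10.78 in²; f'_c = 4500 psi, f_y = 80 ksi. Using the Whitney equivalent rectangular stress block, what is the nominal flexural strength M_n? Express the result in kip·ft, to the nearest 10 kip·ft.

T = A_s f_y = 10.78 × 80 = 862.4 kips.
a = T/(0.85 f'_c b) = 862.4/(0.85 × 4.5 × 23) = 9.803 in.
M_n = T(d − a/2) = 862.4 × (30.5 − 4.9015) = 22076.1 kip·in = 22076.1/12 = 1839.68 kip·ft.

M_n ≈ 1840 kip·ft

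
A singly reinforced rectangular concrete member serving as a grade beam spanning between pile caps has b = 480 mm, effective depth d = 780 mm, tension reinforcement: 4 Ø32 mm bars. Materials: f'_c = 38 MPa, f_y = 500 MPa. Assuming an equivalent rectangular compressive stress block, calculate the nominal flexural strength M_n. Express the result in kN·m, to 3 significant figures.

M_n ≈ 1170 kN·m

A_s = 4 × 804 = 3216 mm².
T = A_s f_y = 3216 × 500 = 1608000 N = 1608 kN.
From C = T: a = T/(0.85 f'_c b) = 1608000/(0.85 × 38 × 480) = 103.72 mm.
M_n = T(d − a/2) = 1608 kN × (780 − 51.86) mm = 1170.85 kN·m.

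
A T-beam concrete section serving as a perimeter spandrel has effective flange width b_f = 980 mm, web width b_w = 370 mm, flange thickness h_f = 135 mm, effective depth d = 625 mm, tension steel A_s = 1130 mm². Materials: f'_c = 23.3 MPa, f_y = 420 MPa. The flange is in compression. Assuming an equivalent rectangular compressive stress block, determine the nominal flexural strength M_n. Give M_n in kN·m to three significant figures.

Tension: T = A_s f_y = 1130 × 420 = 474600 N.
Try a within the flange: a = T/(0.85 f'_c b_f) = 474600/(0.85 × 23.3 × 980) = 24.45 mm.
Since a = 24.45 ≤ h_f = 135 mm, the stress block lies entirely in the flange; analyse as a rectangular beam of width b_f.
M_n = T(d − a/2) = 474600 × (625 − 12.225) = 290.82 × 10⁶ N·mm.
M_n = 290.82 kN·m.

M_n ≈ 291 kN·m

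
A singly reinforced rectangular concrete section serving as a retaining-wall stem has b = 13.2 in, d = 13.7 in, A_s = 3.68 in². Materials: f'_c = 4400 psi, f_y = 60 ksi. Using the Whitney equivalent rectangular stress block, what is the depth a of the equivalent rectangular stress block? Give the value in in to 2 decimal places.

a ≈ 4.47 in

T = A_s f_y = 3.68 × 60 = 220.8 kips.
a = T/(0.85 f'_c b) = 220.8/(0.85 × 4.4 × 13.2) = 4.47 in.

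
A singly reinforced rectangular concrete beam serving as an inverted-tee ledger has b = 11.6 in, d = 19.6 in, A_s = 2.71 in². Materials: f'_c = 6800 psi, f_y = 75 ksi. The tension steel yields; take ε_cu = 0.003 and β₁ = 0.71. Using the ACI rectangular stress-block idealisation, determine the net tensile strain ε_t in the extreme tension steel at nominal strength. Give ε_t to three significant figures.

a = A_s f_y/(0.85 f'_c b) = 3.031 in.
β₁ = 0.71, so c = a/β₁ = 3.031/0.71 = 4.269 in.
From the linear strain diagram with ε_cu = 0.003: ε_t = 0.003 (d − c)/c = 0.003 × (19.6 − 4.269)/4.269 = 0.0108.
Since ε_t ≥ 0.005, the section is tension-controlled.

ε_t ≈ 0.0108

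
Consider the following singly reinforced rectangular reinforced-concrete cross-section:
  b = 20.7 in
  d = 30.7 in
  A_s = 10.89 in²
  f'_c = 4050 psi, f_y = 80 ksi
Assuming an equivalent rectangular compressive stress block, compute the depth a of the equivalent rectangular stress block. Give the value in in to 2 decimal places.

a ≈ 12.23 in

T = A_s f_y = 10.89 × 80 = 871.2 kips.
a = T/(0.85 f'_c b) = 871.2/(0.85 × 4.05 × 20.7) = 12.23 in.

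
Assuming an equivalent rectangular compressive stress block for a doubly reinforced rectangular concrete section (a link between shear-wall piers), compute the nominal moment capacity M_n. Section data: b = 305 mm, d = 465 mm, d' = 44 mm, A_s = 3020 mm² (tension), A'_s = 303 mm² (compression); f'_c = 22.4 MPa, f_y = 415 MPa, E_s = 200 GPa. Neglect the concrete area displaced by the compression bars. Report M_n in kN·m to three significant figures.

M_n ≈ 468 kN·m

Assume both tension and compression steel yield.
Net tension couple steel: A_s − A'_s = 2717 mm².
a = (A_s − A'_s) f_y / (0.85 f'_c b) = 1127555/(0.85 × 22.4 × 305) = 194.17 mm.
c = a/β₁ = 194.17/0.85 = 228.44 mm; ε'_s = 0.003(c − d')/c = 0.0024 ≥ f_y/E_s = 0.0021, so compression steel does yield.
M_n = (A_s − A'_s) f_y (d − a/2) + A'_s f_y (d − d') = [1127555 × (465 − 97.085) + 125745 × (465 − 44)] × 10⁻⁶ = 414.84 + 52.94 = 467.78 kN·m.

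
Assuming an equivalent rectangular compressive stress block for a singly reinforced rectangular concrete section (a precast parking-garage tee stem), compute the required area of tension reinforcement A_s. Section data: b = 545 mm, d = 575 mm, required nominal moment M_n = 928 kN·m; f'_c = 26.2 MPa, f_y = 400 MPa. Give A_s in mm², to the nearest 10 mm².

With M_n = 0.85 f'_c a b (d − a/2), solve the quadratic for a:
a = d − √(d² − 2M_n/(0.85 f'_c b)) = 575 − √(575² − 2 × 928×10⁶/(0.85 × 26.2 × 545)) = 153.45 mm.
A_s = 0.85 f'_c a b / f_y = 0.85 × 26.2 × 153.45 × 545 / 400 = 4656.1 mm².

A_s ≈ 4660 mm²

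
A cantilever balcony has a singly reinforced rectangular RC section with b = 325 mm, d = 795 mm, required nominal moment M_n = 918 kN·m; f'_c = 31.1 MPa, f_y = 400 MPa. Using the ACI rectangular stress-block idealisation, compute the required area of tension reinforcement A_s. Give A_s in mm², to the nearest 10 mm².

A_s ≈ 3180 mm²

With M_n = 0.85 f'_c a b (d − a/2), solve the quadratic for a:
a = d − √(d² − 2M_n/(0.85 f'_c b)) = 795 − √(795² − 2 × 918×10⁶/(0.85 × 31.1 × 325)) = 148.22 mm.
A_s = 0.85 f'_c a b / f_y = 0.85 × 31.1 × 148.22 × 325 / 400 = 3183.5 mm².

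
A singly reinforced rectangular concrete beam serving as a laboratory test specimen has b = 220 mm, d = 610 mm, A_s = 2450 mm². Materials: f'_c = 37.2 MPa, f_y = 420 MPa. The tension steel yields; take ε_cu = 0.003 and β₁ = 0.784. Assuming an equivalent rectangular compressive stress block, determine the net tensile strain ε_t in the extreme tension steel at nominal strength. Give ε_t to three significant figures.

ε_t ≈ 0.00670

a = A_s f_y/(0.85 f'_c b) = 147.92 mm.
β₁ = 0.784, so c = a/β₁ = 147.92/0.784 = 188.67 mm.
From the linear strain diagram with ε_cu = 0.003: ε_t = 0.003 (d − c)/c = 0.003 × (610 − 188.67)/188.67 = 0.00670.
Since ε_t ≥ 0.005, the section is tension-controlled.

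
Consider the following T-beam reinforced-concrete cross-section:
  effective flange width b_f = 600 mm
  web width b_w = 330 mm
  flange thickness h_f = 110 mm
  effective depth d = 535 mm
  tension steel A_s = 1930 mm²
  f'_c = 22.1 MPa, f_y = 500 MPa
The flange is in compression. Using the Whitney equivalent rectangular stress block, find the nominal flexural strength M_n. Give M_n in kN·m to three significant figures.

M_n ≈ 475 kN·m

Tension: T = A_s f_y = 1930 × 500 = 965000 N.
Try a within the flange: a = T/(0.85 f'_c b_f) = 965000/(0.85 × 22.1 × 600) = 85.62 mm.
Since a = 85.62 ≤ h_f = 110 mm, the stress block lies entirely in the flange; analyse as a rectangular beam of width b_f.
M_n = T(d − a/2) = 965000 × (535 − 42.81) = 474.96 × 10⁶ N·mm.
M_n = 474.96 kN·m.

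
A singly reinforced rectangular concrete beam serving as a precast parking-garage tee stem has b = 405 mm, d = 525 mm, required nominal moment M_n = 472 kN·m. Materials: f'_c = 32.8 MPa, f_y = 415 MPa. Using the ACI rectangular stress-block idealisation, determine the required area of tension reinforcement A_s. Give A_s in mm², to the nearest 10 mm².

With M_n = 0.85 f'_c a b (d − a/2), solve the quadratic for a:
a = d − √(d² − 2M_n/(0.85 f'_c b)) = 525 − √(525² − 2 × 472×10⁶/(0.85 × 32.8 × 405)) = 86.80 mm.
A_s = 0.85 f'_c a b / f_y = 0.85 × 32.8 × 86.80 × 405 / 415 = 2361.7 mm².

A_s ≈ 2360 mm²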